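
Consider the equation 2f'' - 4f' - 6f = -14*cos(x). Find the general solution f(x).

f = 7*cos(x)/5 + 7*sin(x)/10 + C1*exp(-x) + C2*exp(3*x)

Divide through by 2: f'' - 2f' - 3f = -7*cos(x).
Characteristic equation r² - 2r - 3 = 0 factors as (r + 1)(r - 3) = 0, so r = -1, 3.
Hence f_h = C1*exp(-x) + C2*exp(3*x).
Try f_p = A*cos(x) + B*sin(x). Substituting and equating the coefficients of cos(x) and sin(x) gives A = 7/5, B = 7/10, so f_p = 7*cos(x)/5 + 7*sin(x)/10.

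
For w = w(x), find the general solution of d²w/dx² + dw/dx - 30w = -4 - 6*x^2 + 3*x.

Characteristic equation r² + r - 30 = 0 factors as (r + 6)(r - 5) = 0, so r = -6, 5.
Hence w_h = C1*exp(-6*x) + C2*exp(5*x).
For the particular solution try w_p = A0 + A1*x + A2*x^2. Substituting and matching coefficients of each power of x gives A0 = 2*2**(13/262)*3**(135/524)*5**(245/262)*7**(110/131)/441, A1 = -13/150, A2 = 1/5, so w_p = 647/4500 - 13*x/150 + x^2/5.

w = 647/4500 - 13*x/150 + x**2/5 + C1*exp(-6*x) + C2*exp(5*x)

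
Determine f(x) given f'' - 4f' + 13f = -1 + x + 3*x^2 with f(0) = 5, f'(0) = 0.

Characteristic equation r² - 4r + 13 = 0 has discriminant (-4)² - 4·(13) = -36 < 0, so r = 2 ± 3i.
Hence f_h = C1*cos(3*x)*exp(2*x) + C2*exp(2*x)*sin(3*x).
For the particular solution try f_p = A0 + A1*x + A2*x^2. Substituting and matching coefficients of each power of x gives A0 = -99/2197, A1 = 37/169, A2 = 3/13, so f_p = -99/2197 + 3*x^2/13 + 37*x/169.
General solution: f = -99/2197 + 3*x^2/13 + 37*x/169 + C1*cos(3*x)*exp(2*x) + C2*exp(2*x)*sin(3*x).
Apply the initial conditions: f(0) = -99/2197 + C1 = 5 and f'(0) = 37/169 + 2*C1 + 3*C2 = 0. Solving gives C1 = 11084/2197, C2 = -22649/6591.

f = -99/2197 + 3*x**2/13 + 37*x/169 - 22649*exp(2*x)*sin(3*x)/6591 + 11084*cos(3*x)*exp(2*x)/2197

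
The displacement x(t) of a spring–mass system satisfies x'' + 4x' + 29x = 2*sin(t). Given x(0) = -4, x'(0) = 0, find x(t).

Characteristic equation r² + 4r + 29 = 0 has discriminant (4)² - 4·(29) = -100 < 0, so r = -2 ± 5i.
Hence x_h = C1*cos(5*t)*exp(-2*t) + C2*exp(-2*t)*sin(5*t).
Try x_p = A*cos(t) + B*sin(t). Substituting and equating the coefficients of cos(t) and sin(t) gives A = -1/100, B = 7/100, so x_p = -cos(t)/100 + 7*sin(t)/100.
General solution: x = -cos(t)/100 + 7*sin(t)/100 + C1*cos(5*t)*exp(-2*t) + C2*exp(-2*t)*sin(5*t).
Apply the initial conditions: x(0) = -1/100 + C1 = -4 and x'(0) = 7/100 - 2*C1 + 5*C2 = 0. Solving gives C1 = -399/100, C2 = -161/100.

x = -cos(t)/100 + 7*sin(t)/100 - 399*cos(5*t)*exp(-2*t)/100 - 161*exp(-2*t)*sin(5*t)/100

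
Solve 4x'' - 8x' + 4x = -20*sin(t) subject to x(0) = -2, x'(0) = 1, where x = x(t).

x = exp(t)/2 - 5*cos(t)/2 + t*exp(t)/2

Divide through by 4: x'' - 2x' + x = -5*sin(t).
Characteristic equation r² - 2r + 1 = 0 has discriminant (-2)² - 4·(1) = 0, so r = 1 is a repeated root.
Hence x_h = (C1 + C2*t)*exp(t).
Try x_p = A*cos(t) + B*sin(t). Substituting and equating the coefficients of cos(t) and sin(t) gives A = -5/2, B = 0, so x_p = -5*cos(t)/2.
General solution: x = -5*cos(t)/2 + C1*exp(t) + C2*t*exp(t).
Apply the initial conditions: x(0) = -5/2 + C1 = -2 and x'(0) = C1 + C2 = 1. Solving gives C1 = 1/2, C2 = 1/2.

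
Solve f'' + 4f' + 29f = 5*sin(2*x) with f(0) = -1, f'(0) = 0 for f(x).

f = -40*cos(2*x)/689 + 125*sin(2*x)/689 - 1548*exp(-2*x)*sin(5*x)/3445 - 649*cos(5*x)*exp(-2*x)/689

Characteristic equation r² + 4r + 29 = 0 has discriminant (4)² - 4·(29) = -100 < 0, so r = -2 ± 5i.
Hence f_h = C1*cos(5*x)*exp(-2*x) + C2*exp(-2*x)*sin(5*x).
Try f_p = A*cos(2*x) + B*sin(2*x). Substituting and equating the coefficients of cos(2x) and sin(2x) gives A = -40/689, B = 125/689, so f_p = -40*cos(2*x)/689 + 125*sin(2*x)/689.
General solution: f = -40*cos(2*x)/689 + 125*sin(2*x)/689 + C1*cos(5*x)*exp(-2*x) + C2*exp(-2*x)*sin(5*x).
Apply the initial conditions: f(0) = -40/689 + C1 = -1 and f'(0) = 250/689 - 2*C1 + 5*C2 = 0. Solving gives C1 = -649/689, C2 = -1548/3445.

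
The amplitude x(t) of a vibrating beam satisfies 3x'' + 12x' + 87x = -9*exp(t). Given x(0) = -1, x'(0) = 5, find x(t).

Divide through by 3: x'' + 4x' + 29x = -3*exp(t).
Characteristic equation r² + 4r + 29 = 0 has discriminant (4)² - 4·(29) = -100 < 0, so r = -2 ± 5i.
Hence x_h = C1*cos(5*t)*exp(-2*t) + C2*exp(-2*t)*sin(5*t).
Try x_p = A*exp(t). Substituting into the equation and dividing by exp(t) gives A = -3/34, so x_p = -3*exp(t)/34.
General solution: x = -3*exp(t)/34 + C1*cos(5*t)*exp(-2*t) + C2*exp(-2*t)*sin(5*t).
Apply the initial conditions: x(0) = -3/34 + C1 = -1 and x'(0) = -3/34 - 2*C1 + 5*C2 = 5. Solving gives C1 = -31/34, C2 = 111/170.

x = -3*exp(t)/34 - 31*cos(5*t)*exp(-2*t)/34 + 111*exp(-2*t)*sin(5*t)/170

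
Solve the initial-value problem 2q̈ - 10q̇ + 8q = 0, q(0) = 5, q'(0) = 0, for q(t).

Divide through by 2: q'' - 5q' + 4q = 0.
Characteristic equation r² - 5r + 4 = 0 factors as (r - 1)(r - 4) = 0, so r = 1, 4.
Hence q_h = C1*exp(t) + C2*exp(4*t).
Apply the initial conditions: q(0) = C1 + C2 = 5 and q'(0) = C1 + 4*C2 = 0. Solving gives C1 = 20/3, C2 = -5/3.

q = -5*exp(4*t)/3 + 20*exp(t)/3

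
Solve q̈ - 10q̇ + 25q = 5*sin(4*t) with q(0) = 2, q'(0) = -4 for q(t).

Characteristic equation r² - 10r + 25 = 0 has discriminant (-10)² - 4·(25) = 0, so r = 5 is a repeated root.
Hence q_h = (C1 + C2*t)*exp(5*t).
Try q_p = A*cos(4*t) + B*sin(4*t). Substituting and equating the coefficients of cos(4t) and sin(4t) gives A = 200/1681, B = 45/1681, so q_p = 45*sin(4*t)/1681 + 200*cos(4*t)/1681.
General solution: q = 45*sin(4*t)/1681 + 200*cos(4*t)/1681 + C1*exp(5*t) + C2*t*exp(5*t).
Apply the initial conditions: q(0) = 200/1681 + C1 = 2 and q'(0) = 180/1681 + C2 + 5*C1 = -4. Solving gives C1 = 3162/1681, C2 = -554/41.

q = 45*sin(4*t)/1681 + 200*cos(4*t)/1681 + 3162*exp(5*t)/1681 - 554*t*exp(5*t)/41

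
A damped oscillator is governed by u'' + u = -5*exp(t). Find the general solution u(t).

u = -5*exp(t)/2 + C1*cos(t) + C2*sin(t)

Characteristic equation r² + 1 = 0 has discriminant (0)² - 4·(1) = -4 < 0, so r = ± i.
Hence u_h = C1*cos(t) + C2*sin(t).
Try u_p = A*exp(t). Substituting into the equation and dividing by exp(t) gives A = -5/2, so u_p = -5*exp(t)/2.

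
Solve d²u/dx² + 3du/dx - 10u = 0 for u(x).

Characteristic equation r² + 3r - 10 = 0 factors as (r + 5)(r - 2) = 0, so r = -5, 2.
Hence u_h = C1*exp(-5*x) + C2*exp(2*x).

u = C1*exp(-5*x) + C2*exp(2*x)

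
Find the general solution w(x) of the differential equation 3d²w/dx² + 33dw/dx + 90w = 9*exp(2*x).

Divide through by 3: w'' + 11w' + 30w = 3*exp(2*x).
Characteristic equation r² + 11r + 30 = 0 factors as (r + 5)(r + 6) = 0, so r = -5, -6.
Hence w_h = C1*exp(-5*x) + C2*exp(-6*x).
Try w_p = A*exp(2*x). Substituting into the equation and dividing by exp(2*x) gives A = 3/56, so w_p = 3*exp(2*x)/56.

w = 3*exp(2*x)/56 + C1*exp(-5*x) + C2*exp(-6*x)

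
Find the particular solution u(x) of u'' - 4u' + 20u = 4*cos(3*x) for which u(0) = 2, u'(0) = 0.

u = -48*sin(3*x)/265 + 44*cos(3*x)/265 - 207*exp(2*x)*sin(4*x)/265 + 486*cos(4*x)*exp(2*x)/265

Characteristic equation r² - 4r + 20 = 0 has discriminant (-4)² - 4·(20) = -64 < 0, so r = 2 ± 4i.
Hence u_h = C1*cos(4*x)*exp(2*x) + C2*exp(2*x)*sin(4*x).
Try u_p = A*cos(3*x) + B*sin(3*x). Substituting and equating the coefficients of cos(3x) and sin(3x) gives A = 44/265, B = -48/265, so u_p = -48*sin(3*x)/265 + 44*cos(3*x)/265.
General solution: u = -48*sin(3*x)/265 + 44*cos(3*x)/265 + C1*cos(4*x)*exp(2*x) + C2*exp(2*x)*sin(4*x).
Apply the initial conditions: u(0) = 44/265 + C1 = 2 and u'(0) = -144/265 + 2*C1 + 4*C2 = 0. Solving gives C1 = 486/265, C2 = -207/265.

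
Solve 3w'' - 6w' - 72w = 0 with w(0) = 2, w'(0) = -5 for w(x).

w = 3*exp(6*x)/10 + 17*exp(-4*x)/10

Divide through by 3: w'' - 2w' - 24w = 0.
Characteristic equation r² - 2r - 24 = 0 factors as (r - 6)(r + 4) = 0, so r = 6, -4.
Hence w_h = C1*exp(6*x) + C2*exp(-4*x).
Apply the initial conditions: w(0) = C1 + C2 = 2 and w'(0) = -4*C2 + 6*C1 = -5. Solving gives C1 = 3/10, C2 = 17/10.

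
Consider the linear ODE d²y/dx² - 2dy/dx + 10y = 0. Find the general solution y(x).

y = C1*cos(3*x)*exp(x) + C2*exp(x)*sin(3*x)

Characteristic equation r² - 2r + 10 = 0 has discriminant (-2)² - 4·(10) = -36 < 0, so r = 1 ± 3i.
Hence y_h = C1*cos(3*x)*exp(x) + C2*exp(x)*sin(3*x).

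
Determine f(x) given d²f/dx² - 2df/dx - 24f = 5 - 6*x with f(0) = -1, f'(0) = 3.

Characteristic equation r² - 2r - 24 = 0 factors as (r - 6)(r + 4) = 0, so r = 6, -4.
Hence f_h = C1*exp(6*x) + C2*exp(-4*x).
For the particular solution try f_p = A0 + A1*x. Substituting and matching coefficients of each power of x gives A0 = -11/48, A1 = 1/4, so f_p = -11/48 + x/4.
General solution: f = -11/48 + x/4 + C1*exp(6*x) + C2*exp(-4*x).
Apply the initial conditions: f(0) = -11/48 + C1 + C2 = -1 and f'(0) = 1/4 - 4*C2 + 6*C1 = 3. Solving gives C1 = -1/30, C2 = -59/80.

f = -11/48 - 59*exp(-4*x)/80 - exp(6*x)/30 + x/4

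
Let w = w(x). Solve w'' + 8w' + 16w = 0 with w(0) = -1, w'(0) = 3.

Characteristic equation r² + 8r + 16 = 0 has discriminant (8)² - 4·(16) = 0, so r = -4 is a repeated root.
Hence w_h = (C1 + C2*x)*exp(-4*x).
Apply the initial conditions: w(0) = C1 = -1 and w'(0) = C2 - 4*C1 = 3. Solving gives C1 = -1, C2 = -1.

w = -exp(-4*x) - x*exp(-4*x)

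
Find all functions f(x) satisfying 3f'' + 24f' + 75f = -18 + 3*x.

Divide through by 3: f'' + 8f' + 25f = -6 + x.
Characteristic equation r² + 8r + 25 = 0 has discriminant (8)² - 4·(25) = -36 < 0, so r = -4 ± 3i.
Hence f_h = C1*cos(3*x)*exp(-4*x) + C2*exp(-4*x)*sin(3*x).
For the particular solution try f_p = A0 + A1*x. Substituting and matching coefficients of each power of x gives A0 = -158/625, A1 = 1/25, so f_p = -158/625 + x/25.

f = -158/625 + x/25 + C1*cos(3*x)*exp(-4*x) + C2*exp(-4*x)*sin(3*x)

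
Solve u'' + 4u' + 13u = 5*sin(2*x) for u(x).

u = -8*cos(2*x)/29 + 9*sin(2*x)/29 + C1*cos(3*x)*exp(-2*x) + C2*exp(-2*x)*sin(3*x)

Characteristic equation r² + 4r + 13 = 0 has discriminant (4)² - 4·(13) = -36 < 0, so r = -2 ± 3i.
Hence u_h = C1*cos(3*x)*exp(-2*x) + C2*exp(-2*x)*sin(3*x).
Try u_p = A*cos(2*x) + B*sin(2*x). Substituting and equating the coefficients of cos(2x) and sin(2x) gives A = -8/29, B = 9/29, so u_p = -8*cos(2*x)/29 + 9*sin(2*x)/29.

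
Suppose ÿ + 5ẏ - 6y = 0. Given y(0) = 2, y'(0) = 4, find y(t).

Characteristic equation r² + 5r - 6 = 0 factors as (r + 6)(r - 1) = 0, so r = -6, 1.
Hence y_h = C1*exp(-6*t) + C2*exp(t).
Apply the initial conditions: y(0) = C1 + C2 = 2 and y'(0) = C2 - 6*C1 = 4. Solving gives C1 = -2/7, C2 = 16/7.

y = -2*exp(-6*t)/7 + 16*exp(t)/7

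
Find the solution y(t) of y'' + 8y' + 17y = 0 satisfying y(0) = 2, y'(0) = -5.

y = 2*cos(t)*exp(-4*t) + 3*exp(-4*t)*sin(t)

Characteristic equation r² + 8r + 17 = 0 has discriminant (8)² - 4·(17) = -4 < 0, so r = -4 ± i.
Hence y_h = C1*cos(t)*exp(-4*t) + C2*exp(-4*t)*sin(t).
Apply the initial conditions: y(0) = C1 = 2 and y'(0) = C2 - 4*C1 = -5. Solving gives C1 = 2, C2 = 3.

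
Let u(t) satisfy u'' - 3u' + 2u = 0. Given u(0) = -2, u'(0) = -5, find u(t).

u = -3*exp(2*t) + exp(t)

Characteristic equation r² - 3r + 2 = 0 factors as (r - 2)(r - 1) = 0, so r = 2, 1.
Hence u_h = C1*exp(2*t) + C2*exp(t).
Apply the initial conditions: u(0) = C1 + C2 = -2 and u'(0) = C2 + 2*C1 = -5. Solving gives C1 = -3, C2 = 1.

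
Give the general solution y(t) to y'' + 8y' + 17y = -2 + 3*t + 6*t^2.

Characteristic equation r² + 8r + 17 = 0 has discriminant (8)² - 4·(17) = -4 < 0, so r = -4 ± i.
Hence y_h = C1*cos(t)*exp(-4*t) + C2*exp(-4*t)*sin(t).
For the particular solution try y_p = A0 + A1*t + A2*t^2. Substituting and matching coefficients of each power of t gives A0 = -422/4913, A1 = -45/289, A2 = 6/17, so y_p = -422/4913 - 45*t/289 + 6*t^2/17.

y = -422/4913 - 45*t/289 + 6*t**2/17 + C1*cos(t)*exp(-4*t) + C2*exp(-4*t)*sin(t)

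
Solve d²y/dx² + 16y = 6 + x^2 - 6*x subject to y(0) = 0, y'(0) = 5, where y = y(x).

Characteristic equation r² + 16 = 0 has discriminant (0)² - 4·(16) = -64 < 0, so r = ± 4i.
Hence y_h = C1*cos(4*x) + C2*sin(4*x).
For the particular solution try y_p = A0 + A1*x + A2*x^2. Substituting and matching coefficients of each power of x gives A0 = 47/128, A1 = -3/8, A2 = 1/16, so y_p = 47/128 - 3*x/8 + x^2/16.
General solution: y = 47/128 - 3*x/8 + x^2/16 + C1*cos(4*x) + C2*sin(4*x).
Apply the initial conditions: y(0) = 47/128 + C1 = 0 and y'(0) = -3/8 + 4*C2 = 5. Solving gives C1 = -47/128, C2 = 43/32.

y = 47/128 - 47*cos(4*x)/128 - 3*x/8 + x**2/16 + 43*sin(4*x)/32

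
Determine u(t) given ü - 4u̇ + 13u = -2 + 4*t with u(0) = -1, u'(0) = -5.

Characteristic equation r² - 4r + 13 = 0 has discriminant (-4)² - 4·(13) = -36 < 0, so r = 2 ± 3i.
Hence u_h = C1*cos(3*t)*exp(2*t) + C2*exp(2*t)*sin(3*t).
For the particular solution try u_p = A0 + A1*t. Substituting and matching coefficients of each power of t gives A0 = -10/169, A1 = 4/13, so u_p = -10/169 + 4*t/13.
General solution: u = -10/169 + 4*t/13 + C1*cos(3*t)*exp(2*t) + C2*exp(2*t)*sin(3*t).
Apply the initial conditions: u(0) = -10/169 + C1 = -1 and u'(0) = 4/13 + 2*C1 + 3*C2 = -5. Solving gives C1 = -159/169, C2 = -193/169.

u = -10/169 + 4*t/13 - 193*exp(2*t)*sin(3*t)/169 - 159*cos(3*t)*exp(2*t)/169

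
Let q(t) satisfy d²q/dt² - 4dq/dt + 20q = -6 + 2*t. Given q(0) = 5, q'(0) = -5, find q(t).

q = -7/25 + t/10 - 783*exp(2*t)*sin(4*t)/200 + 132*cos(4*t)*exp(2*t)/25

Characteristic equation r² - 4r + 20 = 0 has discriminant (-4)² - 4·(20) = -64 < 0, so r = 2 ± 4i.
Hence q_h = C1*cos(4*t)*exp(2*t) + C2*exp(2*t)*sin(4*t).
For the particular solution try q_p = A0 + A1*t. Substituting and matching coefficients of each power of t gives A0 = -7/25, A1 = 1/10, so q_p = -7/25 + t/10.
General solution: q = -7/25 + t/10 + C1*cos(4*t)*exp(2*t) + C2*exp(2*t)*sin(4*t).
Apply the initial conditions: q(0) = -7/25 + C1 = 5 and q'(0) = 1/10 + 2*C1 + 4*C2 = -5. Solving gives C1 = 132/25, C2 = -783/200.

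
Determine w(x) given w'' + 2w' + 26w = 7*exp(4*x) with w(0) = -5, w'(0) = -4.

Characteristic equation r² + 2r + 26 = 0 has discriminant (2)² - 4·(26) = -100 < 0, so r = -1 ± 5i.
Hence w_h = C1*cos(5*x)*exp(-x) + C2*exp(-x)*sin(5*x).
Try w_p = A*exp(4*x). Substituting into the equation and dividing by exp(4*x) gives A = 7/50, so w_p = 7*exp(4*x)/50.
General solution: w = 7*exp(4*x)/50 + C1*cos(5*x)*exp(-x) + C2*exp(-x)*sin(5*x).
Apply the initial conditions: w(0) = 7/50 + C1 = -5 and w'(0) = 14/25 - C1 + 5*C2 = -4. Solving gives C1 = -257/50, C2 = -97/50.

w = 7*exp(4*x)/50 - 257*cos(5*x)*exp(-x)/50 - 97*exp(-x)*sin(5*x)/50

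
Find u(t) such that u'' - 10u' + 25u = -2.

u = -2/25 + C1*exp(5*t) + C2*t*exp(5*t)

Characteristic equation r² - 10r + 25 = 0 has discriminant (-10)² - 4·(25) = 0, so r = 5 is a repeated root.
Hence u_h = (C1 + C2*t)*exp(5*t).
For the particular solution try u_p = A0. Substituting and matching coefficients of each power of t gives A0 = -2/25, so u_p = -2/25.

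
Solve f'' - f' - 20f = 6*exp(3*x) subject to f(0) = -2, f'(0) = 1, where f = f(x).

Characteristic equation r² - r - 20 = 0 factors as (r + 4)(r - 5) = 0, so r = -4, 5.
Hence f_h = C1*exp(-4*x) + C2*exp(5*x).
Try f_p = A*exp(3*x). Substituting into the equation and dividing by exp(3*x) gives A = -3/7, so f_p = -3*exp(3*x)/7.
General solution: f = -3*exp(3*x)/7 + C1*exp(-4*x) + C2*exp(5*x).
Apply the initial conditions: f(0) = -3/7 + C1 + C2 = -2 and f'(0) = -9/7 - 4*C1 + 5*C2 = 1. Solving gives C1 = -71/63, C2 = -4/9.

f = -71*exp(-4*x)/63 - 4*exp(5*x)/9 - 3*exp(3*x)/7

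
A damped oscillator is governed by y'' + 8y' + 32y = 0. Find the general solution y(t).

y = C1*cos(4*t)*exp(-4*t) + C2*exp(-4*t)*sin(4*t)

Characteristic equation r² + 8r + 32 = 0 has discriminant (8)² - 4·(32) = -64 < 0, so r = -4 ± 4i.
Hence y_h = C1*cos(4*t)*exp(-4*t) + C2*exp(-4*t)*sin(4*t).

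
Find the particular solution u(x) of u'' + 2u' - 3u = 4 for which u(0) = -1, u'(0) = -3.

Characteristic equation r² + 2r - 3 = 0 factors as (r + 3)(r - 1) = 0, so r = -3, 1.
Hence u_h = C1*exp(-3*x) + C2*exp(x).
For the particular solution try u_p = A0. Substituting and matching coefficients of each power of x gives A0 = -4/3, so u_p = -4/3.
General solution: u = -4/3 + C1*exp(-3*x) + C2*exp(x).
Apply the initial conditions: u(0) = -4/3 + C1 + C2 = -1 and u'(0) = C2 - 3*C1 = -3. Solving gives C1 = 5/6, C2 = -1/2.

u = -4/3 - exp(x)/2 + 5*exp(-3*x)/6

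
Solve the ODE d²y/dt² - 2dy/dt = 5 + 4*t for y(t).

Characteristic equation r² - 2r = 0 factors as (r - 2)r = 0, so r = 2, 0.
Hence y_h = C1*exp(2*t) + C2.
Since 0 is a characteristic root (multiplicity 1), multiply the polynomial trial by t: try y_p = t*(A0 + A1*t). Substituting and matching coefficients of each power of t gives A0 = -7/2, A1 = -1, so y_p = -t^2 - 7*t/2.

y = C2 - t**2 - 7*t/2 + C1*exp(2*t)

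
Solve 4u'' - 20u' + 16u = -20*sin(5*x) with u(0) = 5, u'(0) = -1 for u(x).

u = -271*exp(4*x)/123 - 125*cos(5*x)/1066 + 105*sin(5*x)/1066 + 571*exp(x)/78

Divide through by 4: u'' - 5u' + 4u = -5*sin(5*x).
Characteristic equation r² - 5r + 4 = 0 factors as (r - 4)(r - 1) = 0, so r = 4, 1.
Hence u_h = C1*exp(4*x) + C2*exp(x).
Try u_p = A*cos(5*x) + B*sin(5*x). Substituting and equating the coefficients of cos(5x) and sin(5x) gives A = -125/1066, B = 105/1066, so u_p = -125*cos(5*x)/1066 + 105*sin(5*x)/1066.
General solution: u = -125*cos(5*x)/1066 + 105*sin(5*x)/1066 + C1*exp(4*x) + C2*exp(x).
Apply the initial conditions: u(0) = -125/1066 + C1 + C2 = 5 and u'(0) = 525/1066 + C2 + 4*C1 = -1. Solving gives C1 = -271/123, C2 = 571/78.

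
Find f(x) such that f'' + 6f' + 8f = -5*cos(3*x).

Characteristic equation r² + 6r + 8 = 0 factors as (r + 4)(r + 2) = 0, so r = -4, -2.
Hence f_h = C1*exp(-4*x) + C2*exp(-2*x).
Try f_p = A*cos(3*x) + B*sin(3*x). Substituting and equating the coefficients of cos(3x) and sin(3x) gives A = 1/65, B = -18/65, so f_p = -18*sin(3*x)/65 + cos(3*x)/65.

f = -18*sin(3*x)/65 + cos(3*x)/65 + C1*exp(-4*x) + C2*exp(-2*x)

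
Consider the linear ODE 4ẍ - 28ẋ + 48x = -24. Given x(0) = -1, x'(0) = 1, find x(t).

Divide through by 4: x'' - 7x' + 12x = -6.
Characteristic equation r² - 7r + 12 = 0 factors as (r - 3)(r - 4) = 0, so r = 3, 4.
Hence x_h = C1*exp(3*t) + C2*exp(4*t).
For the particular solution try x_p = A0. Substituting and matching coefficients of each power of t gives A0 = -1/2, so x_p = -1/2.
General solution: x = -1/2 + C1*exp(3*t) + C2*exp(4*t).
Apply the initial conditions: x(0) = -1/2 + C1 + C2 = -1 and x'(0) = 3*C1 + 4*C2 = 1. Solving gives C1 = -3, C2 = 5/2.

x = -1/2 - 3*exp(3*t) + 5*exp(4*t)/2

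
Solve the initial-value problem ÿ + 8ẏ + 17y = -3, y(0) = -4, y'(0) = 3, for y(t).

y = -3/17 - 209*exp(-4*t)*sin(t)/17 - 65*cos(t)*exp(-4*t)/17

Characteristic equation r² + 8r + 17 = 0 has discriminant (8)² - 4·(17) = -4 < 0, so r = -4 ± i.
Hence y_h = C1*cos(t)*exp(-4*t) + C2*exp(-4*t)*sin(t).
For the particular solution try y_p = A0. Substituting and matching coefficients of each power of t gives A0 = -3/17, so y_p = -3/17.
General solution: y = -3/17 + C1*cos(t)*exp(-4*t) + C2*exp(-4*t)*sin(t).
Apply the initial conditions: y(0) = -3/17 + C1 = -4 and y'(0) = C2 - 4*C1 = 3. Solving gives C1 = -65/17, C2 = -209/17.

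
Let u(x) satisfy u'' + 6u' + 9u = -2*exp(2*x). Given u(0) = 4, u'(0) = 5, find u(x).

u = -2*exp(2*x)/25 + 102*exp(-3*x)/25 + 87*x*exp(-3*x)/5

Characteristic equation r² + 6r + 9 = 0 has discriminant (6)² - 4·(9) = 0, so r = -3 is a repeated root.
Hence u_h = (C1 + C2*x)*exp(-3*x).
Try u_p = A*exp(2*x). Substituting into the equation and dividing by exp(2*x) gives A = -2/25, so u_p = -2*exp(2*x)/25.
General solution: u = -2*exp(2*x)/25 + C1*exp(-3*x) + C2*x*exp(-3*x).
Apply the initial conditions: u(0) = -2/25 + C1 = 4 and u'(0) = -4/25 + C2 - 3*C1 = 5. Solving gives C1 = 102/25, C2 = 87/5.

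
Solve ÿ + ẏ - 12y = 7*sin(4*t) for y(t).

y = -49*sin(4*t)/200 - 7*cos(4*t)/200 + C1*exp(3*t) + C2*exp(-4*t)

Characteristic equation r² + r - 12 = 0 factors as (r - 3)(r + 4) = 0, so r = 3, -4.
Hence y_h = C1*exp(3*t) + C2*exp(-4*t).
Try y_p = A*cos(4*t) + B*sin(4*t). Substituting and equating the coefficients of cos(4t) and sin(4t) gives A = -7/200, B = -49/200, so y_p = -49*sin(4*t)/200 - 7*cos(4*t)/200.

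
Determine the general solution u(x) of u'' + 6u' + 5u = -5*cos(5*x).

u = -3*sin(5*x)/26 + cos(5*x)/13 + C1*exp(-5*x) + C2*exp(-x)

Characteristic equation r² + 6r + 5 = 0 factors as (r + 5)(r + 1) = 0, so r = -5, -1.
Hence u_h = C1*exp(-5*x) + C2*exp(-x).
Try u_p = A*cos(5*x) + B*sin(5*x). Substituting and equating the coefficients of cos(5x) and sin(5x) gives A = 1/13, B = -3/26, so u_p = -3*sin(5*x)/26 + cos(5*x)/13.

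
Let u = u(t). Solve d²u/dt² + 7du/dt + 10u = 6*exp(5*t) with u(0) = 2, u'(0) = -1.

Characteristic equation r² + 7r + 10 = 0 factors as (r + 5)(r + 2) = 0, so r = -5, -2.
Hence u_h = C1*exp(-5*t) + C2*exp(-2*t).
Try u_p = A*exp(5*t). Substituting into the equation and dividing by exp(5*t) gives A = 3/35, so u_p = 3*exp(5*t)/35.
General solution: u = 3*exp(5*t)/35 + C1*exp(-5*t) + C2*exp(-2*t).
Apply the initial conditions: u(0) = 3/35 + C1 + C2 = 2 and u'(0) = 3/7 - 5*C1 - 2*C2 = -1. Solving gives C1 = -4/5, C2 = 19/7.

u = -4*exp(-5*t)/5 + 3*exp(5*t)/35 + 19*exp(-2*t)/7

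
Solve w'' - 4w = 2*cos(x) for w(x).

Characteristic equation r² - 4 = 0 factors as (r - 2)(r + 2) = 0, so r = 2, -2.
Hence w_h = C1*exp(2*x) + C2*exp(-2*x).
Try w_p = A*cos(x) + B*sin(x). Substituting and equating the coefficients of cos(x) and sin(x) gives A = -2/5, B = 0, so w_p = -2*cos(x)/5.

w = -2*cos(x)/5 + C1*exp(2*x) + C2*exp(-2*x)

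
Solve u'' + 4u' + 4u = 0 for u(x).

Characteristic equation r² + 4r + 4 = 0 has discriminant (4)² - 4·(4) = 0, so r = -2 is a repeated root.
Hence u_h = (C1 + C2*x)*exp(-2*x).

u = C1*exp(-2*x) + C2*x*exp(-2*x)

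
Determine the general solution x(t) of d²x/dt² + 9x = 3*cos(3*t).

x = C1*cos(3*t) + C2*sin(3*t) + t*sin(3*t)/2

Characteristic equation r² + 9 = 0 has discriminant (0)² - 4·(9) = -36 < 0, so r = ± 3i.
Hence x_h = C1*cos(3*t) + C2*sin(3*t).
Since ±3i are characteristic roots, multiply the trial by t. Try x_p = t*(A*cos(3*t) + B*sin(3*t)). Substituting and equating the coefficients of cos(3t) and sin(3t) gives A = 0, B = 1/2, so x_p = t*sin(3*t)/2.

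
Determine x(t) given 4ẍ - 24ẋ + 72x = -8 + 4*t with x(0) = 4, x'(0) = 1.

x = -5/54 + t/18 - 34*exp(3*t)*sin(3*t)/9 + 221*cos(3*t)*exp(3*t)/54

Divide through by 4: x'' - 6x' + 18x = -2 + t.
Characteristic equation r² - 6r + 18 = 0 has discriminant (-6)² - 4·(18) = -36 < 0, so r = 3 ± 3i.
Hence x_h = C1*cos(3*t)*exp(3*t) + C2*exp(3*t)*sin(3*t).
For the particular solution try x_p = A0 + A1*t. Substituting and matching coefficients of each power of t gives A0 = -5/54, A1 = 1/18, so x_p = -5/54 + t/18.
General solution: x = -5/54 + t/18 + C1*cos(3*t)*exp(3*t) + C2*exp(3*t)*sin(3*t).
Apply the initial conditions: x(0) = -5/54 + C1 = 4 and x'(0) = 1/18 + 3*C1 + 3*C2 = 1. Solving gives C1 = 221/54, C2 = -34/9.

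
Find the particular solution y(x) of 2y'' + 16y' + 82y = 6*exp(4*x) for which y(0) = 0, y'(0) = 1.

Divide through by 2: y'' + 8y' + 41y = 3*exp(4*x).
Characteristic equation r² + 8r + 41 = 0 has discriminant (8)² - 4·(41) = -100 < 0, so r = -4 ± 5i.
Hence y_h = C1*cos(5*x)*exp(-4*x) + C2*exp(-4*x)*sin(5*x).
Try y_p = A*exp(4*x). Substituting into the equation and dividing by exp(4*x) gives A = 3/89, so y_p = 3*exp(4*x)/89.
General solution: y = 3*exp(4*x)/89 + C1*cos(5*x)*exp(-4*x) + C2*exp(-4*x)*sin(5*x).
Apply the initial conditions: y(0) = 3/89 + C1 = 0 and y'(0) = 12/89 - 4*C1 + 5*C2 = 1. Solving gives C1 = -3/89, C2 = 13/89.

y = 3*exp(4*x)/89 - 3*cos(5*x)*exp(-4*x)/89 + 13*exp(-4*x)*sin(5*x)/89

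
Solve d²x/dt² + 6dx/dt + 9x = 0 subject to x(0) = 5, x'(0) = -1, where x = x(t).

x = 5*exp(-3*t) + 14*t*exp(-3*t)

Characteristic equation r² + 6r + 9 = 0 has discriminant (6)² - 4·(9) = 0, so r = -3 is a repeated root.
Hence x_h = (C1 + C2*t)*exp(-3*t).
Apply the initial conditions: x(0) = C1 = 5 and x'(0) = C2 - 3*C1 = -1. Solving gives C1 = 5, C2 = 14.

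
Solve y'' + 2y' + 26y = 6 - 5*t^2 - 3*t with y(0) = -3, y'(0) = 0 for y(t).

Characteristic equation r² + 2r + 26 = 0 has discriminant (2)² - 4·(26) = -100 < 0, so r = -1 ± 5i.
Hence y_h = C1*cos(5*t)*exp(-t) + C2*exp(-t)*sin(5*t).
For the particular solution try y_p = A0 + A1*t + A2*t^2. Substituting and matching coefficients of each power of t gives A0 = 554/2197, A1 = -29/338, A2 = -5/26, so y_p = 554/2197 - 29*t/338 - 5*t^2/26.
General solution: y = 554/2197 - 29*t/338 - 5*t^2/26 + C1*cos(5*t)*exp(-t) + C2*exp(-t)*sin(5*t).
Apply the initial conditions: y(0) = 554/2197 + C1 = -3 and y'(0) = -29/338 - C1 + 5*C2 = 0. Solving gives C1 = -7145/2197, C2 = -13913/21970.

y = 554/2197 - 29*t/338 - 5*t**2/26 - 13913*exp(-t)*sin(5*t)/21970 - 7145*cos(5*t)*exp(-t)/2197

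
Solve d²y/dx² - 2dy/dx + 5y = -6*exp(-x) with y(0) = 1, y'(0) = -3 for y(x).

y = -3*exp(-x)/4 - 11*exp(x)*sin(2*x)/4 + 7*cos(2*x)*exp(x)/4

Characteristic equation r² - 2r + 5 = 0 has discriminant (-2)² - 4·(5) = -16 < 0, so r = 1 ± 2i.
Hence y_h = C1*cos(2*x)*exp(x) + C2*exp(x)*sin(2*x).
Try y_p = A*exp(-x). Substituting into the equation and dividing by exp(-x) gives A = -3/4, so y_p = -3*exp(-x)/4.
General solution: y = -3*exp(-x)/4 + C1*cos(2*x)*exp(x) + C2*exp(x)*sin(2*x).
Apply the initial conditions: y(0) = -3/4 + C1 = 1 and y'(0) = 3/4 + C1 + 2*C2 = -3. Solving gives C1 = 7/4, C2 = -11/4.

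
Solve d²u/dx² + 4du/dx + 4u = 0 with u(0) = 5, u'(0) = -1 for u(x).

u = 5*exp(-2*x) + 9*x*exp(-2*x)

Characteristic equation r² + 4r + 4 = 0 has discriminant (4)² - 4·(4) = 0, so r = -2 is a repeated root.
Hence u_h = (C1 + C2*x)*exp(-2*x).
Apply the initial conditions: u(0) = C1 = 5 and u'(0) = C2 - 2*C1 = -1. Solving gives C1 = 5, C2 = 9.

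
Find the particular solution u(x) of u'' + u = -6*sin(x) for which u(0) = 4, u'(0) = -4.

Characteristic equation r² + 1 = 0 has discriminant (0)² - 4·(1) = -4 < 0, so r = ± i.
Hence u_h = C1*cos(x) + C2*sin(x).
Since ±1i are characteristic roots, multiply the trial by x. Try u_p = x*(A*cos(x) + B*sin(x)). Substituting and equating the coefficients of cos(x) and sin(x) gives A = 3, B = 0, so u_p = 3*x*cos(x).
General solution: u = C1*cos(x) + C2*sin(x) + 3*x*cos(x).
Apply the initial conditions: u(0) = C1 = 4 and u'(0) = 3 + C2 = -4. Solving gives C1 = 4, C2 = -7.

u = -7*sin(x) + 4*cos(x) + 3*x*cos(x)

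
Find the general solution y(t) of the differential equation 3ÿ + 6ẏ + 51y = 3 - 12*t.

Divide through by 3: y'' + 2y' + 17y = 1 - 4*t.
Characteristic equation r² + 2r + 17 = 0 has discriminant (2)² - 4·(17) = -64 < 0, so r = -1 ± 4i.
Hence y_h = C1*cos(4*t)*exp(-t) + C2*exp(-t)*sin(4*t).
For the particular solution try y_p = A0 + A1*t. Substituting and matching coefficients of each power of t gives A0 = 25/289, A1 = -4/17, so y_p = 25/289 - 4*t/17.

y = 25/289 - 4*t/17 + C1*cos(4*t)*exp(-t) + C2*exp(-t)*sin(4*t)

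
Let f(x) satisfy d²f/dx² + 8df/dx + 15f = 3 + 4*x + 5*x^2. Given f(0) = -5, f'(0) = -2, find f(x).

Characteristic equation r² + 8r + 15 = 0 factors as (r + 5)(r + 3) = 0, so r = -5, -3.
Hence f_h = C1*exp(-5*x) + C2*exp(-3*x).
For the particular solution try f_p = A0 + A1*x + A2*x^2. Substituting and matching coefficients of each power of x gives A0 = 137/675, A1 = -4/45, A2 = 1/3, so f_p = 137/675 - 4*x/45 + x^2/3.
General solution: f = 137/675 - 4*x/45 + x^2/3 + C1*exp(-5*x) + C2*exp(-3*x).
Apply the initial conditions: f(0) = 137/675 + C1 + C2 = -5 and f'(0) = -4/45 - 5*C1 - 3*C2 = -2. Solving gives C1 = 219/25, C2 = -377/27.

f = 137/675 - 377*exp(-3*x)/27 - 4*x/45 + x**2/3 + 219*exp(-5*x)/25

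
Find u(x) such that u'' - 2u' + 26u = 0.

u = C1*cos(5*x)*exp(x) + C2*exp(x)*sin(5*x)

Characteristic equation r² - 2r + 26 = 0 has discriminant (-2)² - 4·(26) = -100 < 0, so r = 1 ± 5i.
Hence u_h = C1*cos(5*x)*exp(x) + C2*exp(x)*sin(5*x).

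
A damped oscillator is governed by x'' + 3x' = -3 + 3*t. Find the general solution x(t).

x = C2 + t**2/2 - 4*t/3 + C1*exp(-3*t)

Characteristic equation r² + 3r = 0 factors as (r + 3)r = 0, so r = -3, 0.
Hence x_h = C1*exp(-3*t) + C2.
Since 0 is a characteristic root (multiplicity 1), multiply the polynomial trial by t: try x_p = t*(A0 + A1*t). Substituting and matching coefficients of each power of t gives A0 = -4/3, A1 = 1/2, so x_p = t^2/2 - 4*t/3.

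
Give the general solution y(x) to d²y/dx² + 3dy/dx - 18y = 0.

Characteristic equation r² + 3r - 18 = 0 factors as (r - 3)(r + 6) = 0, so r = 3, -6.
Hence y_h = C1*exp(3*x) + C2*exp(-6*x).

y = C1*exp(3*x) + C2*exp(-6*x)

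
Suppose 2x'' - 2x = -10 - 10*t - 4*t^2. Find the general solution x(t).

x = 9 + 2*t**2 + 5*t + C1*exp(-t) + C2*exp(t)

Divide through by 2: x'' - x = -5 - 5*t - 2*t^2.
Characteristic equation r² - 1 = 0 factors as (r + 1)(r - 1) = 0, so r = -1, 1.
Hence x_h = C1*exp(-t) + C2*exp(t).
For the particular solution try x_p = A0 + A1*t + A2*t^2. Substituting and matching coefficients of each power of t gives A0 = 9, A1 = 5, A2 = 2, so x_p = 9 + 2*t^2 + 5*t.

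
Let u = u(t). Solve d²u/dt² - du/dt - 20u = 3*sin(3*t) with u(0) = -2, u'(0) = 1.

u = -284*exp(-4*t)/225 - 229*exp(5*t)/306 - 87*sin(3*t)/850 + 9*cos(3*t)/850

Characteristic equation r² - r - 20 = 0 factors as (r - 5)(r + 4) = 0, so r = 5, -4.
Hence u_h = C1*exp(5*t) + C2*exp(-4*t).
Try u_p = A*cos(3*t) + B*sin(3*t). Substituting and equating the coefficients of cos(3t) and sin(3t) gives A = 9/850, B = -87/850, so u_p = -87*sin(3*t)/850 + 9*cos(3*t)/850.
General solution: u = -87*sin(3*t)/850 + 9*cos(3*t)/850 + C1*exp(5*t) + C2*exp(-4*t).
Apply the initial conditions: u(0) = 9/850 + C1 + C2 = -2 and u'(0) = -261/850 - 4*C2 + 5*C1 = 1. Solving gives C1 = -229/306, C2 = -284/225.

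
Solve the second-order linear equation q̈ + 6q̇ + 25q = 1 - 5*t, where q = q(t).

Characteristic equation r² + 6r + 25 = 0 has discriminant (6)² - 4·(25) = -64 < 0, so r = -3 ± 4i.
Hence q_h = C1*cos(4*t)*exp(-3*t) + C2*exp(-3*t)*sin(4*t).
For the particular solution try q_p = A0 + A1*t. Substituting and matching coefficients of each power of t gives A0 = 11/125, A1 = -1/5, so q_p = 11/125 - t/5.

q = 11/125 - t/5 + C1*cos(4*t)*exp(-3*t) + C2*exp(-3*t)*sin(4*t)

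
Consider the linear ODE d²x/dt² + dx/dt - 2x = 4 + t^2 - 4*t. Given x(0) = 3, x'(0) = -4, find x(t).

Characteristic equation r² + r - 2 = 0 factors as (r - 1)(r + 2) = 0, so r = 1, -2.
Hence x_h = C1*exp(t) + C2*exp(-2*t).
For the particular solution try x_p = A0 + A1*t + A2*t^2. Substituting and matching coefficients of each power of t gives A0 = -7/4, A1 = 3/2, A2 = -1/2, so x_p = -7/4 - t^2/2 + 3*t/2.
General solution: x = -7/4 - t^2/2 + 3*t/2 + C1*exp(t) + C2*exp(-2*t).
Apply the initial conditions: x(0) = -7/4 + C1 + C2 = 3 and x'(0) = 3/2 + C1 - 2*C2 = -4. Solving gives C1 = 4/3, C2 = 41/12.

x = -7/4 - t**2/2 + 3*t/2 + 4*exp(t)/3 + 41*exp(-2*t)/12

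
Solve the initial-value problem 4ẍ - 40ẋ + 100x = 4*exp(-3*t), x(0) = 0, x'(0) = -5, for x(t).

x = -exp(5*t)/64 + exp(-3*t)/64 - 39*t*exp(5*t)/8

Divide through by 4: x'' - 10x' + 25x = exp(-3*t).
Characteristic equation r² - 10r + 25 = 0 has discriminant (-10)² - 4·(25) = 0, so r = 5 is a repeated root.
Hence x_h = (C1 + C2*t)*exp(5*t).
Try x_p = A*exp(-3*t). Substituting into the equation and dividing by exp(-3*t) gives A = 1/64, so x_p = exp(-3*t)/64.
General solution: x = exp(-3*t)/64 + C1*exp(5*t) + C2*t*exp(5*t).
Apply the initial conditions: x(0) = 1/64 + C1 = 0 and x'(0) = -3/64 + C2 + 5*C1 = -5. Solving gives C1 = -1/64, C2 = -39/8.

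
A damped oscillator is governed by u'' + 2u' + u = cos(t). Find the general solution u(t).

Characteristic equation r² + 2r + 1 = 0 has discriminant (2)² - 4·(1) = 0, so r = -1 is a repeated root.
Hence u_h = (C1 + C2*t)*exp(-t).
Try u_p = A*cos(t) + B*sin(t). Substituting and equating the coefficients of cos(t) and sin(t) gives A = 0, B = 1/2, so u_p = sin(t)/2.

u = sin(t)/2 + C1*exp(-t) + C2*t*exp(-t)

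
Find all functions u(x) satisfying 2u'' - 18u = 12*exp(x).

u = -3*exp(x)/4 + C1*exp(3*x) + C2*exp(-3*x)

Divide through by 2: u'' - 9u = 6*exp(x).
Characteristic equation r² - 9 = 0 factors as (r - 3)(r + 3) = 0, so r = 3, -3.
Hence u_h = C1*exp(3*x) + C2*exp(-3*x).
Try u_p = A*exp(x). Substituting into the equation and dividing by exp(x) gives A = -3/4, so u_p = -3*exp(x)/4.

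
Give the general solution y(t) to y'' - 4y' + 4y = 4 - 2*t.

Characteristic equation r² - 4r + 4 = 0 has discriminant (-4)² - 4·(4) = 0, so r = 2 is a repeated root.
Hence y_h = (C1 + C2*t)*exp(2*t).
For the particular solution try y_p = A0 + A1*t. Substituting and matching coefficients of each power of t gives A0 = 1/2, A1 = -1/2, so y_p = 1/2 - t/2.

y = 1/2 - t/2 + C1*exp(2*t) + C2*t*exp(2*t)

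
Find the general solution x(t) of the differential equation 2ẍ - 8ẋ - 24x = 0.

Divide through by 2: x'' - 4x' - 12x = 0.
Characteristic equation r² - 4r - 12 = 0 factors as (r - 6)(r + 2) = 0, so r = 6, -2.
Hence x_h = C1*exp(6*t) + C2*exp(-2*t).

x = C1*exp(6*t) + C2*exp(-2*t)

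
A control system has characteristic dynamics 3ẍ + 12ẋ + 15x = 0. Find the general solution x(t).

x = C1*cos(t)*exp(-2*t) + C2*exp(-2*t)*sin(t)

Divide through by 3: x'' + 4x' + 5x = 0.
Characteristic equation r² + 4r + 5 = 0 has discriminant (4)² - 4·(5) = -4 < 0, so r = -2 ± i.
Hence x_h = C1*cos(t)*exp(-2*t) + C2*exp(-2*t)*sin(t).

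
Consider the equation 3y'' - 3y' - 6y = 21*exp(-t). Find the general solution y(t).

y = C1*exp(-t) + C2*exp(2*t) - 7*t*exp(-t)/3

Divide through by 3: y'' - y' - 2y = 7*exp(-t).
Characteristic equation r² - r - 2 = 0 factors as (r + 1)(r - 2) = 0, so r = -1, 2.
Hence y_h = C1*exp(-t) + C2*exp(2*t).
Since exp(-t) solves the homogeneous equation (r = -1 is a root of multiplicity 1), multiply the trial by t. Try y_p = A*t*exp(-t). Substituting into the equation and dividing by exp(-t) gives A = -7/3, so y_p = -7*t*exp(-t)/3.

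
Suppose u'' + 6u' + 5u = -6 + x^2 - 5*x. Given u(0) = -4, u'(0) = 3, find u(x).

Characteristic equation r² + 6r + 5 = 0 factors as (r + 5)(r + 1) = 0, so r = -5, -1.
Hence u_h = C1*exp(-5*x) + C2*exp(-x).
For the particular solution try u_p = A0 + A1*x + A2*x^2. Substituting and matching coefficients of each power of x gives A0 = 62/125, A1 = -37/25, A2 = 1/5, so u_p = 62/125 - 37*x/25 + x^2/5.
General solution: u = 62/125 - 37*x/25 + x^2/5 + C1*exp(-5*x) + C2*exp(-x).
Apply the initial conditions: u(0) = 62/125 + C1 + C2 = -4 and u'(0) = -37/25 - C2 - 5*C1 = 3. Solving gives C1 = 1/250, C2 = -9/2.

u = 62/125 - 37*x/25 - 9*exp(-x)/2 + x**2/5 + exp(-5*x)/250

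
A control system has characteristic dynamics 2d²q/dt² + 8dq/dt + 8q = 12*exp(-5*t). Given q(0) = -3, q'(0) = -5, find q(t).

Divide through by 2: q'' + 4q' + 4q = 6*exp(-5*t).
Characteristic equation r² + 4r + 4 = 0 has discriminant (4)² - 4·(4) = 0, so r = -2 is a repeated root.
Hence q_h = (C1 + C2*t)*exp(-2*t).
Try q_p = A*exp(-5*t). Substituting into the equation and dividing by exp(-5*t) gives A = 2/3, so q_p = 2*exp(-5*t)/3.
General solution: q = 2*exp(-5*t)/3 + C1*exp(-2*t) + C2*t*exp(-2*t).
Apply the initial conditions: q(0) = 2/3 + C1 = -3 and q'(0) = -10/3 + C2 - 2*C1 = -5. Solving gives C1 = -11/3, C2 = -9.

q = -11*exp(-2*t)/3 + 2*exp(-5*t)/3 - 9*t*exp(-2*t)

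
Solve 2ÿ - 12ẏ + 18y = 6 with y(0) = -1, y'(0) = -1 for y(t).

y = 1/3 - 4*exp(3*t)/3 + 3*t*exp(3*t)

Divide through by 2: y'' - 6y' + 9y = 3.
Characteristic equation r² - 6r + 9 = 0 has discriminant (-6)² - 4·(9) = 0, so r = 3 is a repeated root.
Hence y_h = (C1 + C2*t)*exp(3*t).
For the particular solution try y_p = A0. Substituting and matching coefficients of each power of t gives A0 = 1/3, so y_p = 1/3.
General solution: y = 1/3 + C1*exp(3*t) + C2*t*exp(3*t).
Apply the initial conditions: y(0) = 1/3 + C1 = -1 and y'(0) = C2 + 3*C1 = -1. Solving gives C1 = -4/3, C2 = 3.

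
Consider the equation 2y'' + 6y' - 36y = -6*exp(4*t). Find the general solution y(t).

Divide through by 2: y'' + 3y' - 18y = -3*exp(4*t).
Characteristic equation r² + 3r - 18 = 0 factors as (r + 6)(r - 3) = 0, so r = -6, 3.
Hence y_h = C1*exp(-6*t) + C2*exp(3*t).
Try y_p = A*exp(4*t). Substituting into the equation and dividing by exp(4*t) gives A = -3/10, so y_p = -3*exp(4*t)/10.

y = -3*exp(4*t)/10 + C1*exp(-6*t) + C2*exp(3*t)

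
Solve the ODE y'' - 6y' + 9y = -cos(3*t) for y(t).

y = sin(3*t)/18 + C1*exp(3*t) + C2*t*exp(3*t)

Characteristic equation r² - 6r + 9 = 0 has discriminant (-6)² - 4·(9) = 0, so r = 3 is a repeated root.
Hence y_h = (C1 + C2*t)*exp(3*t).
Try y_p = A*cos(3*t) + B*sin(3*t). Substituting and equating the coefficients of cos(3t) and sin(3t) gives A = 0, B = 1/18, so y_p = sin(3*t)/18.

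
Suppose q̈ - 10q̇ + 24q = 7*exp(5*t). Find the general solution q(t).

q = -7*exp(5*t) + C1*exp(6*t) + C2*exp(4*t)

Characteristic equation r² - 10r + 24 = 0 factors as (r - 6)(r - 4) = 0, so r = 6, 4.
Hence q_h = C1*exp(6*t) + C2*exp(4*t).
Try q_p = A*exp(5*t). Substituting into the equation and dividing by exp(5*t) gives A = -7, so q_p = -7*exp(5*t).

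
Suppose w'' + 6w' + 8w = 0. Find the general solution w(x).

w = C1*exp(-4*x) + C2*exp(-2*x)

Characteristic equation r² + 6r + 8 = 0 factors as (r + 4)(r + 2) = 0, so r = -4, -2.
Hence w_h = C1*exp(-4*x) + C2*exp(-2*x).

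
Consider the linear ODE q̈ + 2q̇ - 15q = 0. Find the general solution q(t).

q = C1*exp(-5*t) + C2*exp(3*t)

Characteristic equation r² + 2r - 15 = 0 factors as (r + 5)(r - 3) = 0, so r = -5, 3.
Hence q_h = C1*exp(-5*t) + C2*exp(3*t).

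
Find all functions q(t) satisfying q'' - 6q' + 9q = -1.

Characteristic equation r² - 6r + 9 = 0 has discriminant (-6)² - 4·(9) = 0, so r = 3 is a repeated root.
Hence q_h = (C1 + C2*t)*exp(3*t).
For the particular solution try q_p = A0. Substituting and matching coefficients of each power of t gives A0 = -1/9, so q_p = -1/9.

q = -1/9 + C1*exp(3*t) + C2*t*exp(3*t)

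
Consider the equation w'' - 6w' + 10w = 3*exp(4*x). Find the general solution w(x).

Characteristic equation r² - 6r + 10 = 0 has discriminant (-6)² - 4·(10) = -4 < 0, so r = 3 ± i.
Hence w_h = C1*cos(x)*exp(3*x) + C2*exp(3*x)*sin(x).
Try w_p = A*exp(4*x). Substituting into the equation and dividing by exp(4*x) gives A = 3/2, so w_p = 3*exp(4*x)/2.

w = 3*exp(4*x)/2 + C1*cos(x)*exp(3*x) + C2*exp(3*x)*sin(x)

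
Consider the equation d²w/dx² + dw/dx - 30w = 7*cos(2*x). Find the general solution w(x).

w = -119*cos(2*x)/580 + 7*sin(2*x)/580 + C1*exp(-6*x) + C2*exp(5*x)

Characteristic equation r² + r - 30 = 0 factors as (r + 6)(r - 5) = 0, so r = -6, 5.
Hence w_h = C1*exp(-6*x) + C2*exp(5*x).
Try w_p = A*cos(2*x) + B*sin(2*x). Substituting and equating the coefficients of cos(2x) and sin(2x) gives A = -119/580, B = 7/580, so w_p = -119*cos(2*x)/580 + 7*sin(2*x)/580.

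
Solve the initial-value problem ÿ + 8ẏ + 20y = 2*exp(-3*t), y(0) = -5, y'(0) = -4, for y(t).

Characteristic equation r² + 8r + 20 = 0 has discriminant (8)² - 4·(20) = -16 < 0, so r = -4 ± 2i.
Hence y_h = C1*cos(2*t)*exp(-4*t) + C2*exp(-4*t)*sin(2*t).
Try y_p = A*exp(-3*t). Substituting into the equation and dividing by exp(-3*t) gives A = 2/5, so y_p = 2*exp(-3*t)/5.
General solution: y = 2*exp(-3*t)/5 + C1*cos(2*t)*exp(-4*t) + C2*exp(-4*t)*sin(2*t).
Apply the initial conditions: y(0) = 2/5 + C1 = -5 and y'(0) = -6/5 - 4*C1 + 2*C2 = -4. Solving gives C1 = -27/5, C2 = -61/5.

y = 2*exp(-3*t)/5 - 61*exp(-4*t)*sin(2*t)/5 - 27*cos(2*t)*exp(-4*t)/5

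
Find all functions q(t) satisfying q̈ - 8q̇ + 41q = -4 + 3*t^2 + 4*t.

Characteristic equation r² - 8r + 41 = 0 has discriminant (-8)² - 4·(41) = -100 < 0, so r = 4 ± 5i.
Hence q_h = C1*cos(5*t)*exp(4*t) + C2*exp(4*t)*sin(5*t).
For the particular solution try q_p = A0 + A1*t + A2*t^2. Substituting and matching coefficients of each power of t gives A0 = -5274/68921, A1 = 212/1681, A2 = 3/41, so q_p = -5274/68921 + 3*t^2/41 + 212*t/1681.

q = -5274/68921 + 3*t**2/41 + 212*t/1681 + C1*cos(5*t)*exp(4*t) + C2*exp(4*t)*sin(5*t)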